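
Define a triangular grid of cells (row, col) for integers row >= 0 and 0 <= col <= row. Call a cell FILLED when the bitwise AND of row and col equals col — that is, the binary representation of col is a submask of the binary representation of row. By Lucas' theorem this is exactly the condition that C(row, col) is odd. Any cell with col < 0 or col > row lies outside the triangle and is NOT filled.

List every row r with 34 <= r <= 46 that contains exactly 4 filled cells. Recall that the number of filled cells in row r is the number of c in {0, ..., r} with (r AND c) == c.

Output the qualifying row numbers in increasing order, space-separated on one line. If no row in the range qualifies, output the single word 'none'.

Answer: 34 36 40

Derivation:
Row r has 2^popcount(r) filled cells, so we need popcount(r) = log2(4) = 2.
Scan r = 34..46 and keep those with exactly 2 one-bits:
r=34=100010 popcount=2 -> KEEP
r=35=100011 popcount=3 -> skip
r=36=100100 popcount=2 -> KEEP
r=37=100101 popcount=3 -> skip
r=38=100110 popcount=3 -> skip
r=39=100111 popcount=4 -> skip
r=40=101000 popcount=2 -> KEEP
r=41=101001 popcount=3 -> skip
r=42=101010 popcount=3 -> skip
r=43=101011 popcount=4 -> skip
r=44=101100 popcount=3 -> skip
r=45=101101 popcount=4 -> skip
r=46=101110 popcount=4 -> skip
Kept rows: 34 36 40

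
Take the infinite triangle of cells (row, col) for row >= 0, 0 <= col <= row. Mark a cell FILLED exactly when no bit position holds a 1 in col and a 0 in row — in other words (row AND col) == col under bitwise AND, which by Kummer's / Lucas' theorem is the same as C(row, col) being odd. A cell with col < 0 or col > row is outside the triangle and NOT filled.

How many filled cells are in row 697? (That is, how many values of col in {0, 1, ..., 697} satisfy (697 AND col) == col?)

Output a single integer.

697 in binary = 1010111001
popcount(697) = number of 1-bits in 1010111001 = 6
A col c satisfies (697 AND c) == c iff every set bit of c is also set in 697; each of the 6 set bits of 697 can independently be on or off in c.
count = 2^6 = 64

Answer: 64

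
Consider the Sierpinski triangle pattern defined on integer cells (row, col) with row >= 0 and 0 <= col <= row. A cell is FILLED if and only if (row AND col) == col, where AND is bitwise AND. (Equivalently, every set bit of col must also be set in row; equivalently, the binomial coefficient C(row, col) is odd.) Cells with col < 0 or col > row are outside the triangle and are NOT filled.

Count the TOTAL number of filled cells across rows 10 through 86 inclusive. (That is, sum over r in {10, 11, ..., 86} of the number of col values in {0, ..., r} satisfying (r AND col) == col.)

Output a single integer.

Answer: 934

Derivation:
r10=1010 pc2: +4 =4
r11=1011 pc3: +8 =12
r12=1100 pc2: +4 =16
r13=1101 pc3: +8 =24
r14=1110 pc3: +8 =32
r15=1111 pc4: +16 =48
r16=10000 pc1: +2 =50
r17=10001 pc2: +4 =54
r18=10010 pc2: +4 =58
r19=10011 pc3: +8 =66
r20=10100 pc2: +4 =70
r21=10101 pc3: +8 =78
r22=10110 pc3: +8 =86
r23=10111 pc4: +16 =102
r24=11000 pc2: +4 =106
r25=11001 pc3: +8 =114
r26=11010 pc3: +8 =122
r27=11011 pc4: +16 =138
r28=11100 pc3: +8 =146
r29=11101 pc4: +16 =162
r30=11110 pc4: +16 =178
r31=11111 pc5: +32 =210
r32=100000 pc1: +2 =212
r33=100001 pc2: +4 =216
r34=100010 pc2: +4 =220
r35=100011 pc3: +8 =228
r36=100100 pc2: +4 =232
r37=100101 pc3: +8 =240
r38=100110 pc3: +8 =248
r39=100111 pc4: +16 =264
r40=101000 pc2: +4 =268
r41=101001 pc3: +8 =276
r42=101010 pc3: +8 =284
r43=101011 pc4: +16 =300
r44=101100 pc3: +8 =308
r45=101101 pc4: +16 =324
r46=101110 pc4: +16 =340
r47=101111 pc5: +32 =372
r48=110000 pc2: +4 =376
r49=110001 pc3: +8 =384
r50=110010 pc3: +8 =392
r51=110011 pc4: +16 =408
r52=110100 pc3: +8 =416
r53=110101 pc4: +16 =432
r54=110110 pc4: +16 =448
r55=110111 pc5: +32 =480
r56=111000 pc3: +8 =488
r57=111001 pc4: +16 =504
r58=111010 pc4: +16 =520
r59=111011 pc5: +32 =552
r60=111100 pc4: +16 =568
r61=111101 pc5: +32 =600
r62=111110 pc5: +32 =632
r63=111111 pc6: +64 =696
r64=1000000 pc1: +2 =698
r65=1000001 pc2: +4 =702
r66=1000010 pc2: +4 =706
r67=1000011 pc3: +8 =714
r68=1000100 pc2: +4 =718
r69=1000101 pc3: +8 =726
r70=1000110 pc3: +8 =734
r71=1000111 pc4: +16 =750
r72=1001000 pc2: +4 =754
r73=1001001 pc3: +8 =762
r74=1001010 pc3: +8 =770
r75=1001011 pc4: +16 =786
r76=1001100 pc3: +8 =794
r77=1001101 pc4: +16 =810
r78=1001110 pc4: +16 =826
r79=1001111 pc5: +32 =858
r80=1010000 pc2: +4 =862
r81=1010001 pc3: +8 =870
r82=1010010 pc3: +8 =878
r83=1010011 pc4: +16 =894
r84=1010100 pc3: +8 =902
r85=1010101 pc4: +16 =918
r86=1010110 pc4: +16 =934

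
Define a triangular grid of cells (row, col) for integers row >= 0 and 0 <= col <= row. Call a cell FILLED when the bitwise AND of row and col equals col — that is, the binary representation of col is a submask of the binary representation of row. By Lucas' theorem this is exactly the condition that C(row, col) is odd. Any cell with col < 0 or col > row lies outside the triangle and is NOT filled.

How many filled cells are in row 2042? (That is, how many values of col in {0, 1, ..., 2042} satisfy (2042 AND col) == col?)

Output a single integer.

2042 in binary = 11111111010
popcount(2042) = number of 1-bits in 11111111010 = 9
A col c satisfies (2042 AND c) == c iff every set bit of c is also set in 2042; each of the 9 set bits of 2042 can independently be on or off in c.
count = 2^9 = 512

Answer: 512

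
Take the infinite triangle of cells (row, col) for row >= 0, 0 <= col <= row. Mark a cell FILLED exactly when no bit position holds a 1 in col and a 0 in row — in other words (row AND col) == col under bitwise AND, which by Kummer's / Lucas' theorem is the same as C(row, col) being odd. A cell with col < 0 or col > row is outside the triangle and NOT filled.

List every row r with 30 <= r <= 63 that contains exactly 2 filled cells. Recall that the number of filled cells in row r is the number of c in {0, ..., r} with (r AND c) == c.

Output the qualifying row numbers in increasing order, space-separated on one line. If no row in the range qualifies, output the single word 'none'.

Answer: 32

Derivation:
Row r has 2^popcount(r) filled cells, so we need popcount(r) = log2(2) = 1.
Scan r = 30..63 and keep those with exactly 1 one-bits:
r=30=11110 popcount=4 -> skip
r=31=11111 popcount=5 -> skip
r=32=100000 popcount=1 -> KEEP
r=33=100001 popcount=2 -> skip
r=34=100010 popcount=2 -> skip
r=35=100011 popcount=3 -> skip
r=36=100100 popcount=2 -> skip
r=37=100101 popcount=3 -> skip
r=38=100110 popcount=3 -> skip
r=39=100111 popcount=4 -> skip
r=40=101000 popcount=2 -> skip
r=41=101001 popcount=3 -> skip
r=42=101010 popcount=3 -> skip
r=43=101011 popcount=4 -> skip
r=44=101100 popcount=3 -> skip
r=45=101101 popcount=4 -> skip
r=46=101110 popcount=4 -> skip
r=47=101111 popcount=5 -> skip
r=48=110000 popcount=2 -> skip
r=49=110001 popcount=3 -> skip
r=50=110010 popcount=3 -> skip
r=51=110011 popcount=4 -> skip
r=52=110100 popcount=3 -> skip
r=53=110101 popcount=4 -> skip
r=54=110110 popcount=4 -> skip
r=55=110111 popcount=5 -> skip
r=56=111000 popcount=3 -> skip
r=57=111001 popcount=4 -> skip
r=58=111010 popcount=4 -> skip
r=59=111011 popcount=5 -> skip
r=60=111100 popcount=4 -> skip
r=61=111101 popcount=5 -> skip
r=62=111110 popcount=5 -> skip
r=63=111111 popcount=6 -> skip
Kept rows: 32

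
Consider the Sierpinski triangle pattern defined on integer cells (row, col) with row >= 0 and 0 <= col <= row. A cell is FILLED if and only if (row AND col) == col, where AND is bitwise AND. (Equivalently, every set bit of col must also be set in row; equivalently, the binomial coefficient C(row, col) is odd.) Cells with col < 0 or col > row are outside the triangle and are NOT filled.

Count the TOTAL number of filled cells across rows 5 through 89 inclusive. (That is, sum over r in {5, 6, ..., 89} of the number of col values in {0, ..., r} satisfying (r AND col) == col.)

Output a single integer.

Answer: 1012

Derivation:
r5=101 pc2: +4 =4
r6=110 pc2: +4 =8
r7=111 pc3: +8 =16
r8=1000 pc1: +2 =18
r9=1001 pc2: +4 =22
r10=1010 pc2: +4 =26
r11=1011 pc3: +8 =34
r12=1100 pc2: +4 =38
r13=1101 pc3: +8 =46
r14=1110 pc3: +8 =54
r15=1111 pc4: +16 =70
r16=10000 pc1: +2 =72
r17=10001 pc2: +4 =76
r18=10010 pc2: +4 =80
r19=10011 pc3: +8 =88
r20=10100 pc2: +4 =92
r21=10101 pc3: +8 =100
r22=10110 pc3: +8 =108
r23=10111 pc4: +16 =124
r24=11000 pc2: +4 =128
r25=11001 pc3: +8 =136
r26=11010 pc3: +8 =144
r27=11011 pc4: +16 =160
r28=11100 pc3: +8 =168
r29=11101 pc4: +16 =184
r30=11110 pc4: +16 =200
r31=11111 pc5: +32 =232
r32=100000 pc1: +2 =234
r33=100001 pc2: +4 =238
r34=100010 pc2: +4 =242
r35=100011 pc3: +8 =250
r36=100100 pc2: +4 =254
r37=100101 pc3: +8 =262
r38=100110 pc3: +8 =270
r39=100111 pc4: +16 =286
r40=101000 pc2: +4 =290
r41=101001 pc3: +8 =298
r42=101010 pc3: +8 =306
r43=101011 pc4: +16 =322
r44=101100 pc3: +8 =330
r45=101101 pc4: +16 =346
r46=101110 pc4: +16 =362
r47=101111 pc5: +32 =394
r48=110000 pc2: +4 =398
r49=110001 pc3: +8 =406
r50=110010 pc3: +8 =414
r51=110011 pc4: +16 =430
r52=110100 pc3: +8 =438
r53=110101 pc4: +16 =454
r54=110110 pc4: +16 =470
r55=110111 pc5: +32 =502
r56=111000 pc3: +8 =510
r57=111001 pc4: +16 =526
r58=111010 pc4: +16 =542
r59=111011 pc5: +32 =574
r60=111100 pc4: +16 =590
r61=111101 pc5: +32 =622
r62=111110 pc5: +32 =654
r63=111111 pc6: +64 =718
r64=1000000 pc1: +2 =720
r65=1000001 pc2: +4 =724
r66=1000010 pc2: +4 =728
r67=1000011 pc3: +8 =736
r68=1000100 pc2: +4 =740
r69=1000101 pc3: +8 =748
r70=1000110 pc3: +8 =756
r71=1000111 pc4: +16 =772
r72=1001000 pc2: +4 =776
r73=1001001 pc3: +8 =784
r74=1001010 pc3: +8 =792
r75=1001011 pc4: +16 =808
r76=1001100 pc3: +8 =816
r77=1001101 pc4: +16 =832
r78=1001110 pc4: +16 =848
r79=1001111 pc5: +32 =880
r80=1010000 pc2: +4 =884
r81=1010001 pc3: +8 =892
r82=1010010 pc3: +8 =900
r83=1010011 pc4: +16 =916
r84=1010100 pc3: +8 =924
r85=1010101 pc4: +16 =940
r86=1010110 pc4: +16 =956
r87=1010111 pc5: +32 =988
r88=1011000 pc3: +8 =996
r89=1011001 pc4: +16 =1012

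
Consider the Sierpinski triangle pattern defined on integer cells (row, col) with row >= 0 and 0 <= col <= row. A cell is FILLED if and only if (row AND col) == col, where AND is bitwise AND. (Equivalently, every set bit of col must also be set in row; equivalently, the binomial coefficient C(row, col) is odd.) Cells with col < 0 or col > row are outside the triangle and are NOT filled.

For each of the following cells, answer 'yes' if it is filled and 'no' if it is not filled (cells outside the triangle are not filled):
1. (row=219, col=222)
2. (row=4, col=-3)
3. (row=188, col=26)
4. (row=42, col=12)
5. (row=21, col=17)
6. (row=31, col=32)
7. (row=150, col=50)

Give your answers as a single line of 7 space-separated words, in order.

(219,222): col outside [0, 219] -> not filled
(4,-3): col outside [0, 4] -> not filled
(188,26): row=0b10111100, col=0b11010, row AND col = 0b11000 = 24; 24 != 26 -> empty
(42,12): row=0b101010, col=0b1100, row AND col = 0b1000 = 8; 8 != 12 -> empty
(21,17): row=0b10101, col=0b10001, row AND col = 0b10001 = 17; 17 == 17 -> filled
(31,32): col outside [0, 31] -> not filled
(150,50): row=0b10010110, col=0b110010, row AND col = 0b10010 = 18; 18 != 50 -> empty

Answer: no no no no yes no no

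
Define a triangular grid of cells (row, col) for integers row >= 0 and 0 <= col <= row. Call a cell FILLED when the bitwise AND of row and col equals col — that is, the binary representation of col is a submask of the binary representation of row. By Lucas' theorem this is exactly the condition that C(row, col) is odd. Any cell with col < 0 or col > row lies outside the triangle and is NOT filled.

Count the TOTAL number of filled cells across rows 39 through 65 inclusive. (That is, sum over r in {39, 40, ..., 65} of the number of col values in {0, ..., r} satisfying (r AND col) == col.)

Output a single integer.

Answer: 454

Derivation:
r39=100111 pc4: +16 =16
r40=101000 pc2: +4 =20
r41=101001 pc3: +8 =28
r42=101010 pc3: +8 =36
r43=101011 pc4: +16 =52
r44=101100 pc3: +8 =60
r45=101101 pc4: +16 =76
r46=101110 pc4: +16 =92
r47=101111 pc5: +32 =124
r48=110000 pc2: +4 =128
r49=110001 pc3: +8 =136
r50=110010 pc3: +8 =144
r51=110011 pc4: +16 =160
r52=110100 pc3: +8 =168
r53=110101 pc4: +16 =184
r54=110110 pc4: +16 =200
r55=110111 pc5: +32 =232
r56=111000 pc3: +8 =240
r57=111001 pc4: +16 =256
r58=111010 pc4: +16 =272
r59=111011 pc5: +32 =304
r60=111100 pc4: +16 =320
r61=111101 pc5: +32 =352
r62=111110 pc5: +32 =384
r63=111111 pc6: +64 =448
r64=1000000 pc1: +2 =450
r65=1000001 pc2: +4 =454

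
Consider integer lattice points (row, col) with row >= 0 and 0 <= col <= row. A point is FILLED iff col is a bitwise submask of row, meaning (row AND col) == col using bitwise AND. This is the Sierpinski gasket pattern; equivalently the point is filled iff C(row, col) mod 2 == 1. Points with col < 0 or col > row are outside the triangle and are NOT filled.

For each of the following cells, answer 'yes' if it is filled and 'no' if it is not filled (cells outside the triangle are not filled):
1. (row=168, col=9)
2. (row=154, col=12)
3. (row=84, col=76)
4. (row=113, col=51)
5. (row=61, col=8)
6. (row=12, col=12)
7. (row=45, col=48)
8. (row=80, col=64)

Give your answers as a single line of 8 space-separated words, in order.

Answer: no no no no yes yes no yes

Derivation:
(168,9): row=0b10101000, col=0b1001, row AND col = 0b1000 = 8; 8 != 9 -> empty
(154,12): row=0b10011010, col=0b1100, row AND col = 0b1000 = 8; 8 != 12 -> empty
(84,76): row=0b1010100, col=0b1001100, row AND col = 0b1000100 = 68; 68 != 76 -> empty
(113,51): row=0b1110001, col=0b110011, row AND col = 0b110001 = 49; 49 != 51 -> empty
(61,8): row=0b111101, col=0b1000, row AND col = 0b1000 = 8; 8 == 8 -> filled
(12,12): row=0b1100, col=0b1100, row AND col = 0b1100 = 12; 12 == 12 -> filled
(45,48): col outside [0, 45] -> not filled
(80,64): row=0b1010000, col=0b1000000, row AND col = 0b1000000 = 64; 64 == 64 -> filled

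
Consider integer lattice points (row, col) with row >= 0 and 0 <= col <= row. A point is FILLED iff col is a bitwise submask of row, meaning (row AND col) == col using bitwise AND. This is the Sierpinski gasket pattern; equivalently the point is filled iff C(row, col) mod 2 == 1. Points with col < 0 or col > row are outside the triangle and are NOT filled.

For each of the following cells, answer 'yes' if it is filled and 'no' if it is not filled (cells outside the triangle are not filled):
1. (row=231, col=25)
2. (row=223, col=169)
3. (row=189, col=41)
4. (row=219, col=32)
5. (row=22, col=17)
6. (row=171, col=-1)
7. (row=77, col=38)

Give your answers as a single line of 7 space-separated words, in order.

Answer: no no yes no no no no

Derivation:
(231,25): row=0b11100111, col=0b11001, row AND col = 0b1 = 1; 1 != 25 -> empty
(223,169): row=0b11011111, col=0b10101001, row AND col = 0b10001001 = 137; 137 != 169 -> empty
(189,41): row=0b10111101, col=0b101001, row AND col = 0b101001 = 41; 41 == 41 -> filled
(219,32): row=0b11011011, col=0b100000, row AND col = 0b0 = 0; 0 != 32 -> empty
(22,17): row=0b10110, col=0b10001, row AND col = 0b10000 = 16; 16 != 17 -> empty
(171,-1): col outside [0, 171] -> not filled
(77,38): row=0b1001101, col=0b100110, row AND col = 0b100 = 4; 4 != 38 -> empty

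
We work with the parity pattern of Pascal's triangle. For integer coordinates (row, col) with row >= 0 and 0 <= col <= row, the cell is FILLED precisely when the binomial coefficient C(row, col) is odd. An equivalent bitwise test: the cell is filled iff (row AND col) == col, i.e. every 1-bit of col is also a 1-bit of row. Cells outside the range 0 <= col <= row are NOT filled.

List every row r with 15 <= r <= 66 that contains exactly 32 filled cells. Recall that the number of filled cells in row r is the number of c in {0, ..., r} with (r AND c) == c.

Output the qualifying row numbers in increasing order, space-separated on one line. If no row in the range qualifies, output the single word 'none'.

Row r has 2^popcount(r) filled cells, so we need popcount(r) = log2(32) = 5.
Scan r = 15..66 and keep those with exactly 5 one-bits:
r=15=1111 popcount=4 -> skip
r=16=10000 popcount=1 -> skip
r=17=10001 popcount=2 -> skip
r=18=10010 popcount=2 -> skip
r=19=10011 popcount=3 -> skip
r=20=10100 popcount=2 -> skip
r=21=10101 popcount=3 -> skip
r=22=10110 popcount=3 -> skip
r=23=10111 popcount=4 -> skip
r=24=11000 popcount=2 -> skip
r=25=11001 popcount=3 -> skip
r=26=11010 popcount=3 -> skip
r=27=11011 popcount=4 -> skip
r=28=11100 popcount=3 -> skip
r=29=11101 popcount=4 -> skip
r=30=11110 popcount=4 -> skip
r=31=11111 popcount=5 -> KEEP
r=32=100000 popcount=1 -> skip
r=33=100001 popcount=2 -> skip
r=34=100010 popcount=2 -> skip
r=35=100011 popcount=3 -> skip
r=36=100100 popcount=2 -> skip
r=37=100101 popcount=3 -> skip
r=38=100110 popcount=3 -> skip
r=39=100111 popcount=4 -> skip
r=40=101000 popcount=2 -> skip
r=41=101001 popcount=3 -> skip
r=42=101010 popcount=3 -> skip
r=43=101011 popcount=4 -> skip
r=44=101100 popcount=3 -> skip
r=45=101101 popcount=4 -> skip
r=46=101110 popcount=4 -> skip
r=47=101111 popcount=5 -> KEEP
r=48=110000 popcount=2 -> skip
r=49=110001 popcount=3 -> skip
r=50=110010 popcount=3 -> skip
r=51=110011 popcount=4 -> skip
r=52=110100 popcount=3 -> skip
r=53=110101 popcount=4 -> skip
r=54=110110 popcount=4 -> skip
r=55=110111 popcount=5 -> KEEP
r=56=111000 popcount=3 -> skip
r=57=111001 popcount=4 -> skip
r=58=111010 popcount=4 -> skip
r=59=111011 popcount=5 -> KEEP
r=60=111100 popcount=4 -> skip
r=61=111101 popcount=5 -> KEEP
r=62=111110 popcount=5 -> KEEP
r=63=111111 popcount=6 -> skip
r=64=1000000 popcount=1 -> skip
r=65=1000001 popcount=2 -> skip
r=66=1000010 popcount=2 -> skip
Kept rows: 31 47 55 59 61 62

Answer: 31 47 55 59 61 62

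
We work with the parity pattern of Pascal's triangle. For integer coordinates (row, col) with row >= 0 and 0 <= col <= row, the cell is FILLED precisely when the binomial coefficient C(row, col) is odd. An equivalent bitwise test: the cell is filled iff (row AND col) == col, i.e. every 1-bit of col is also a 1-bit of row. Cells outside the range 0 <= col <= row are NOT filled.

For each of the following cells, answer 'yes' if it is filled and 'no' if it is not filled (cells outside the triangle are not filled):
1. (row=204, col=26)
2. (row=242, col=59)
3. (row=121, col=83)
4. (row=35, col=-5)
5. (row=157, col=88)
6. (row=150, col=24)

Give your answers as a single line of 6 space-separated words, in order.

(204,26): row=0b11001100, col=0b11010, row AND col = 0b1000 = 8; 8 != 26 -> empty
(242,59): row=0b11110010, col=0b111011, row AND col = 0b110010 = 50; 50 != 59 -> empty
(121,83): row=0b1111001, col=0b1010011, row AND col = 0b1010001 = 81; 81 != 83 -> empty
(35,-5): col outside [0, 35] -> not filled
(157,88): row=0b10011101, col=0b1011000, row AND col = 0b11000 = 24; 24 != 88 -> empty
(150,24): row=0b10010110, col=0b11000, row AND col = 0b10000 = 16; 16 != 24 -> empty

Answer: no no no no no no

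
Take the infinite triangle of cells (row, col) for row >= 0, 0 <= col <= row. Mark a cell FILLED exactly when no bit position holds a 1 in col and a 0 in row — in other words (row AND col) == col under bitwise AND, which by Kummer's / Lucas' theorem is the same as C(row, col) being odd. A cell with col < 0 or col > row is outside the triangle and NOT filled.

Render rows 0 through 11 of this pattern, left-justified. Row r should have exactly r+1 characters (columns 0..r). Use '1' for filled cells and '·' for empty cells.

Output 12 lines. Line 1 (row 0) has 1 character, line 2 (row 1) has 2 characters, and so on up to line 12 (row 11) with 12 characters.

r0=0: 1
r1=1: 11
r2=10: 1·1
r3=11: 1111
r4=100: 1···1
r5=101: 11··11
r6=110: 1·1·1·1
r7=111: 11111111
r8=1000: 1·······1
r9=1001: 11······11
r10=1010: 1·1·····1·1
r11=1011: 1111····1111

Answer: 1
11
1·1
1111
1···1
11··11
1·1·1·1
11111111
1·······1
11······11
1·1·····1·1
1111····1111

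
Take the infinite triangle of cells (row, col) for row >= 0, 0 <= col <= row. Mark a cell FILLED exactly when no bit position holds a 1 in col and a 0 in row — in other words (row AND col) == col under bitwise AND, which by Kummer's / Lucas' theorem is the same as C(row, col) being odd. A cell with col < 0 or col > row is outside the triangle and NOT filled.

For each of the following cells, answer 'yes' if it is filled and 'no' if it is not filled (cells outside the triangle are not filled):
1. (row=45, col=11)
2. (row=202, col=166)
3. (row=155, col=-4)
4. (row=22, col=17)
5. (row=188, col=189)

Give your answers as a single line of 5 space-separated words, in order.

Answer: no no no no no

Derivation:
(45,11): row=0b101101, col=0b1011, row AND col = 0b1001 = 9; 9 != 11 -> empty
(202,166): row=0b11001010, col=0b10100110, row AND col = 0b10000010 = 130; 130 != 166 -> empty
(155,-4): col outside [0, 155] -> not filled
(22,17): row=0b10110, col=0b10001, row AND col = 0b10000 = 16; 16 != 17 -> empty
(188,189): col outside [0, 188] -> not filled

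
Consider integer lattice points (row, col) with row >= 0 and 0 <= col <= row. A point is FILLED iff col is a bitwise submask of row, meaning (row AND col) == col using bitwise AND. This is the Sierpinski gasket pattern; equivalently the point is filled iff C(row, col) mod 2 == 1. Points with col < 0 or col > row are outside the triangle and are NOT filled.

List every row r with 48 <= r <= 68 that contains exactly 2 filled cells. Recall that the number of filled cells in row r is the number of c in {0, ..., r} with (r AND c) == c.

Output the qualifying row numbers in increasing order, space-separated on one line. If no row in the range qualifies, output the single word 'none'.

Answer: 64

Derivation:
Row r has 2^popcount(r) filled cells, so we need popcount(r) = log2(2) = 1.
Scan r = 48..68 and keep those with exactly 1 one-bits:
r=48=110000 popcount=2 -> skip
r=49=110001 popcount=3 -> skip
r=50=110010 popcount=3 -> skip
r=51=110011 popcount=4 -> skip
r=52=110100 popcount=3 -> skip
r=53=110101 popcount=4 -> skip
r=54=110110 popcount=4 -> skip
r=55=110111 popcount=5 -> skip
r=56=111000 popcount=3 -> skip
r=57=111001 popcount=4 -> skip
r=58=111010 popcount=4 -> skip
r=59=111011 popcount=5 -> skip
r=60=111100 popcount=4 -> skip
r=61=111101 popcount=5 -> skip
r=62=111110 popcount=5 -> skip
r=63=111111 popcount=6 -> skip
r=64=1000000 popcount=1 -> KEEP
r=65=1000001 popcount=2 -> skip
r=66=1000010 popcount=2 -> skip
r=67=1000011 popcount=3 -> skip
r=68=1000100 popcount=2 -> skip
Kept rows: 64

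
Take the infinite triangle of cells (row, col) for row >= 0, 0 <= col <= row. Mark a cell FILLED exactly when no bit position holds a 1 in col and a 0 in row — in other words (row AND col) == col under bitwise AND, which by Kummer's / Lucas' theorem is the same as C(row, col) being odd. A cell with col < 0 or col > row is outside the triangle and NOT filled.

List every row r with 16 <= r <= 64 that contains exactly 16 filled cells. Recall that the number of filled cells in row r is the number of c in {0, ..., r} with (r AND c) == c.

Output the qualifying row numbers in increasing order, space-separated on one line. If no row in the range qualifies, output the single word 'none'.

Answer: 23 27 29 30 39 43 45 46 51 53 54 57 58 60

Derivation:
Row r has 2^popcount(r) filled cells, so we need popcount(r) = log2(16) = 4.
Scan r = 16..64 and keep those with exactly 4 one-bits:
r=16=10000 popcount=1 -> skip
r=17=10001 popcount=2 -> skip
r=18=10010 popcount=2 -> skip
r=19=10011 popcount=3 -> skip
r=20=10100 popcount=2 -> skip
r=21=10101 popcount=3 -> skip
r=22=10110 popcount=3 -> skip
r=23=10111 popcount=4 -> KEEP
r=24=11000 popcount=2 -> skip
r=25=11001 popcount=3 -> skip
r=26=11010 popcount=3 -> skip
r=27=11011 popcount=4 -> KEEP
r=28=11100 popcount=3 -> skip
r=29=11101 popcount=4 -> KEEP
r=30=11110 popcount=4 -> KEEP
r=31=11111 popcount=5 -> skip
r=32=100000 popcount=1 -> skip
r=33=100001 popcount=2 -> skip
r=34=100010 popcount=2 -> skip
r=35=100011 popcount=3 -> skip
r=36=100100 popcount=2 -> skip
r=37=100101 popcount=3 -> skip
r=38=100110 popcount=3 -> skip
r=39=100111 popcount=4 -> KEEP
r=40=101000 popcount=2 -> skip
r=41=101001 popcount=3 -> skip
r=42=101010 popcount=3 -> skip
r=43=101011 popcount=4 -> KEEP
r=44=101100 popcount=3 -> skip
r=45=101101 popcount=4 -> KEEP
r=46=101110 popcount=4 -> KEEP
r=47=101111 popcount=5 -> skip
r=48=110000 popcount=2 -> skip
r=49=110001 popcount=3 -> skip
r=50=110010 popcount=3 -> skip
r=51=110011 popcount=4 -> KEEP
r=52=110100 popcount=3 -> skip
r=53=110101 popcount=4 -> KEEP
r=54=110110 popcount=4 -> KEEP
r=55=110111 popcount=5 -> skip
r=56=111000 popcount=3 -> skip
r=57=111001 popcount=4 -> KEEP
r=58=111010 popcount=4 -> KEEP
r=59=111011 popcount=5 -> skip
r=60=111100 popcount=4 -> KEEP
r=61=111101 popcount=5 -> skip
r=62=111110 popcount=5 -> skip
r=63=111111 popcount=6 -> skip
r=64=1000000 popcount=1 -> skip
Kept rows: 23 27 29 30 39 43 45 46 51 53 54 57 58 60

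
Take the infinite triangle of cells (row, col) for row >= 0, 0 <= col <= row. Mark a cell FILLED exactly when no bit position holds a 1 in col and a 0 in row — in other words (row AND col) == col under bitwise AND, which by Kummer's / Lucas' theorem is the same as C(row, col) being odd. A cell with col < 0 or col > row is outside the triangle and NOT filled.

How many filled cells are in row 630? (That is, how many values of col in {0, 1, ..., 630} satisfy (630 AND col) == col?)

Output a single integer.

Answer: 64

Derivation:
630 in binary = 1001110110
popcount(630) = number of 1-bits in 1001110110 = 6
A col c satisfies (630 AND c) == c iff every set bit of c is also set in 630; each of the 6 set bits of 630 can independently be on or off in c.
count = 2^6 = 64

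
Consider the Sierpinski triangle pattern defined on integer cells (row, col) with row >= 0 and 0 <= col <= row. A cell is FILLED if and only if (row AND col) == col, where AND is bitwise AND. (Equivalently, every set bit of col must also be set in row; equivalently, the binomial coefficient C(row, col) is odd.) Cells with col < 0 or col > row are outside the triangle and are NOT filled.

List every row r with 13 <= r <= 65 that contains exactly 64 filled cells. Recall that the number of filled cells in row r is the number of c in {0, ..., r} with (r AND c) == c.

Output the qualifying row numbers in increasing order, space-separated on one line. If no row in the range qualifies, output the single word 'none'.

Answer: 63

Derivation:
Row r has 2^popcount(r) filled cells, so we need popcount(r) = log2(64) = 6.
Scan r = 13..65 and keep those with exactly 6 one-bits:
r=13=1101 popcount=3 -> skip
r=14=1110 popcount=3 -> skip
r=15=1111 popcount=4 -> skip
r=16=10000 popcount=1 -> skip
r=17=10001 popcount=2 -> skip
r=18=10010 popcount=2 -> skip
r=19=10011 popcount=3 -> skip
r=20=10100 popcount=2 -> skip
r=21=10101 popcount=3 -> skip
r=22=10110 popcount=3 -> skip
r=23=10111 popcount=4 -> skip
r=24=11000 popcount=2 -> skip
r=25=11001 popcount=3 -> skip
r=26=11010 popcount=3 -> skip
r=27=11011 popcount=4 -> skip
r=28=11100 popcount=3 -> skip
r=29=11101 popcount=4 -> skip
r=30=11110 popcount=4 -> skip
r=31=11111 popcount=5 -> skip
r=32=100000 popcount=1 -> skip
r=33=100001 popcount=2 -> skip
r=34=100010 popcount=2 -> skip
r=35=100011 popcount=3 -> skip
r=36=100100 popcount=2 -> skip
r=37=100101 popcount=3 -> skip
r=38=100110 popcount=3 -> skip
r=39=100111 popcount=4 -> skip
r=40=101000 popcount=2 -> skip
r=41=101001 popcount=3 -> skip
r=42=101010 popcount=3 -> skip
r=43=101011 popcount=4 -> skip
r=44=101100 popcount=3 -> skip
r=45=101101 popcount=4 -> skip
r=46=101110 popcount=4 -> skip
r=47=101111 popcount=5 -> skip
r=48=110000 popcount=2 -> skip
r=49=110001 popcount=3 -> skip
r=50=110010 popcount=3 -> skip
r=51=110011 popcount=4 -> skip
r=52=110100 popcount=3 -> skip
r=53=110101 popcount=4 -> skip
r=54=110110 popcount=4 -> skip
r=55=110111 popcount=5 -> skip
r=56=111000 popcount=3 -> skip
r=57=111001 popcount=4 -> skip
r=58=111010 popcount=4 -> skip
r=59=111011 popcount=5 -> skip
r=60=111100 popcount=4 -> skip
r=61=111101 popcount=5 -> skip
r=62=111110 popcount=5 -> skip
r=63=111111 popcount=6 -> KEEP
r=64=1000000 popcount=1 -> skip
r=65=1000001 popcount=2 -> skip
Kept rows: 63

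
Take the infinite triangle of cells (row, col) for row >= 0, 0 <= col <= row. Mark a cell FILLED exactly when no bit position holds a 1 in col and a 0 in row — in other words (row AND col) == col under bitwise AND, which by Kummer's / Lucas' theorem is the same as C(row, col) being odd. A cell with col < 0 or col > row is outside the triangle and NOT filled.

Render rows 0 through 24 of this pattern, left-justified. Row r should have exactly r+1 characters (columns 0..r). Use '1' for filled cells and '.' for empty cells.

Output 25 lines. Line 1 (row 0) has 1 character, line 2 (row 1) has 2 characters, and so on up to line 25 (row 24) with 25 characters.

r0=0: 1
r1=1: 11
r2=10: 1.1
r3=11: 1111
r4=100: 1...1
r5=101: 11..11
r6=110: 1.1.1.1
r7=111: 11111111
r8=1000: 1.......1
r9=1001: 11......11
r10=1010: 1.1.....1.1
r11=1011: 1111....1111
r12=1100: 1...1...1...1
r13=1101: 11..11..11..11
r14=1110: 1.1.1.1.1.1.1.1
r15=1111: 1111111111111111
r16=10000: 1...............1
r17=10001: 11..............11
r18=10010: 1.1.............1.1
r19=10011: 1111............1111
r20=10100: 1...1...........1...1
r21=10101: 11..11..........11..11
r22=10110: 1.1.1.1.........1.1.1.1
r23=10111: 11111111........11111111
r24=11000: 1.......1.......1.......1

Answer: 1
11
1.1
1111
1...1
11..11
1.1.1.1
11111111
1.......1
11......11
1.1.....1.1
1111....1111
1...1...1...1
11..11..11..11
1.1.1.1.1.1.1.1
1111111111111111
1...............1
11..............11
1.1.............1.1
1111............1111
1...1...........1...1
11..11..........11..11
1.1.1.1.........1.1.1.1
11111111........11111111
1.......1.......1.......1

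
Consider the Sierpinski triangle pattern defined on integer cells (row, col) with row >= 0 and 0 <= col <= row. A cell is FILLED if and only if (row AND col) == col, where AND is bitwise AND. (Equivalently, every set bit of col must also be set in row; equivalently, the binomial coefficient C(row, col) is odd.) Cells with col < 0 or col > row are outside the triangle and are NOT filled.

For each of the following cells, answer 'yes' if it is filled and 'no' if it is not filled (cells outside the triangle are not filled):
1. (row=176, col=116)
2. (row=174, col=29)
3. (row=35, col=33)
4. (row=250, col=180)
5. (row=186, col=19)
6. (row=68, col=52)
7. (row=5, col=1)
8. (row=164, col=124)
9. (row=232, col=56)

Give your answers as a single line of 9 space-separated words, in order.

Answer: no no yes no no no yes no no

Derivation:
(176,116): row=0b10110000, col=0b1110100, row AND col = 0b110000 = 48; 48 != 116 -> empty
(174,29): row=0b10101110, col=0b11101, row AND col = 0b1100 = 12; 12 != 29 -> empty
(35,33): row=0b100011, col=0b100001, row AND col = 0b100001 = 33; 33 == 33 -> filled
(250,180): row=0b11111010, col=0b10110100, row AND col = 0b10110000 = 176; 176 != 180 -> empty
(186,19): row=0b10111010, col=0b10011, row AND col = 0b10010 = 18; 18 != 19 -> empty
(68,52): row=0b1000100, col=0b110100, row AND col = 0b100 = 4; 4 != 52 -> empty
(5,1): row=0b101, col=0b1, row AND col = 0b1 = 1; 1 == 1 -> filled
(164,124): row=0b10100100, col=0b1111100, row AND col = 0b100100 = 36; 36 != 124 -> empty
(232,56): row=0b11101000, col=0b111000, row AND col = 0b101000 = 40; 40 != 56 -> empty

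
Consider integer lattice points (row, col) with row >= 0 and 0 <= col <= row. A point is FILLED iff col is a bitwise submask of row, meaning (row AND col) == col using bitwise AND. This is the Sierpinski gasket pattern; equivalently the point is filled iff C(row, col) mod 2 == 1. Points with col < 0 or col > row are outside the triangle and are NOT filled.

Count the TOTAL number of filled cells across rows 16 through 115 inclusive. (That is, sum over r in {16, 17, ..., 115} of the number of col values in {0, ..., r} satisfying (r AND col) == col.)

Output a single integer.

r16=10000 pc1: +2 =2
r17=10001 pc2: +4 =6
r18=10010 pc2: +4 =10
r19=10011 pc3: +8 =18
r20=10100 pc2: +4 =22
r21=10101 pc3: +8 =30
r22=10110 pc3: +8 =38
r23=10111 pc4: +16 =54
r24=11000 pc2: +4 =58
r25=11001 pc3: +8 =66
r26=11010 pc3: +8 =74
r27=11011 pc4: +16 =90
r28=11100 pc3: +8 =98
r29=11101 pc4: +16 =114
r30=11110 pc4: +16 =130
r31=11111 pc5: +32 =162
r32=100000 pc1: +2 =164
r33=100001 pc2: +4 =168
r34=100010 pc2: +4 =172
r35=100011 pc3: +8 =180
r36=100100 pc2: +4 =184
r37=100101 pc3: +8 =192
r38=100110 pc3: +8 =200
r39=100111 pc4: +16 =216
r40=101000 pc2: +4 =220
r41=101001 pc3: +8 =228
r42=101010 pc3: +8 =236
r43=101011 pc4: +16 =252
r44=101100 pc3: +8 =260
r45=101101 pc4: +16 =276
r46=101110 pc4: +16 =292
r47=101111 pc5: +32 =324
r48=110000 pc2: +4 =328
r49=110001 pc3: +8 =336
r50=110010 pc3: +8 =344
r51=110011 pc4: +16 =360
r52=110100 pc3: +8 =368
r53=110101 pc4: +16 =384
r54=110110 pc4: +16 =400
r55=110111 pc5: +32 =432
r56=111000 pc3: +8 =440
r57=111001 pc4: +16 =456
r58=111010 pc4: +16 =472
r59=111011 pc5: +32 =504
r60=111100 pc4: +16 =520
r61=111101 pc5: +32 =552
r62=111110 pc5: +32 =584
r63=111111 pc6: +64 =648
r64=1000000 pc1: +2 =650
r65=1000001 pc2: +4 =654
r66=1000010 pc2: +4 =658
r67=1000011 pc3: +8 =666
r68=1000100 pc2: +4 =670
r69=1000101 pc3: +8 =678
r70=1000110 pc3: +8 =686
r71=1000111 pc4: +16 =702
r72=1001000 pc2: +4 =706
r73=1001001 pc3: +8 =714
r74=1001010 pc3: +8 =722
r75=1001011 pc4: +16 =738
r76=1001100 pc3: +8 =746
r77=1001101 pc4: +16 =762
r78=1001110 pc4: +16 =778
r79=1001111 pc5: +32 =810
r80=1010000 pc2: +4 =814
r81=1010001 pc3: +8 =822
r82=1010010 pc3: +8 =830
r83=1010011 pc4: +16 =846
r84=1010100 pc3: +8 =854
r85=1010101 pc4: +16 =870
r86=1010110 pc4: +16 =886
r87=1010111 pc5: +32 =918
r88=1011000 pc3: +8 =926
r89=1011001 pc4: +16 =942
r90=1011010 pc4: +16 =958
r91=1011011 pc5: +32 =990
r92=1011100 pc4: +16 =1006
r93=1011101 pc5: +32 =1038
r94=1011110 pc5: +32 =1070
r95=1011111 pc6: +64 =1134
r96=1100000 pc2: +4 =1138
r97=1100001 pc3: +8 =1146
r98=1100010 pc3: +8 =1154
r99=1100011 pc4: +16 =1170
r100=1100100 pc3: +8 =1178
r101=1100101 pc4: +16 =1194
r102=1100110 pc4: +16 =1210
r103=1100111 pc5: +32 =1242
r104=1101000 pc3: +8 =1250
r105=1101001 pc4: +16 =1266
r106=1101010 pc4: +16 =1282
r107=1101011 pc5: +32 =1314
r108=1101100 pc4: +16 =1330
r109=1101101 pc5: +32 =1362
r110=1101110 pc5: +32 =1394
r111=1101111 pc6: +64 =1458
r112=1110000 pc3: +8 =1466
r113=1110001 pc4: +16 =1482
r114=1110010 pc4: +16 =1498
r115=1110011 pc5: +32 =1530

Answer: 1530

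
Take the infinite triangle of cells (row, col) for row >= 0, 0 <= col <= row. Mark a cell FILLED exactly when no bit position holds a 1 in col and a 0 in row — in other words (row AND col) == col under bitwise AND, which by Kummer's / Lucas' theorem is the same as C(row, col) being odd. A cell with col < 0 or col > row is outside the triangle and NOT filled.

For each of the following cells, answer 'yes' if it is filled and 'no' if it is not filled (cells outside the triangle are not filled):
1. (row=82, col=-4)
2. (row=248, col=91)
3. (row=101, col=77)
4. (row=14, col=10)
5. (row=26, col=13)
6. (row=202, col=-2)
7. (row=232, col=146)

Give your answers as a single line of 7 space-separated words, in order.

Answer: no no no yes no no no

Derivation:
(82,-4): col outside [0, 82] -> not filled
(248,91): row=0b11111000, col=0b1011011, row AND col = 0b1011000 = 88; 88 != 91 -> empty
(101,77): row=0b1100101, col=0b1001101, row AND col = 0b1000101 = 69; 69 != 77 -> empty
(14,10): row=0b1110, col=0b1010, row AND col = 0b1010 = 10; 10 == 10 -> filled
(26,13): row=0b11010, col=0b1101, row AND col = 0b1000 = 8; 8 != 13 -> empty
(202,-2): col outside [0, 202] -> not filled
(232,146): row=0b11101000, col=0b10010010, row AND col = 0b10000000 = 128; 128 != 146 -> empty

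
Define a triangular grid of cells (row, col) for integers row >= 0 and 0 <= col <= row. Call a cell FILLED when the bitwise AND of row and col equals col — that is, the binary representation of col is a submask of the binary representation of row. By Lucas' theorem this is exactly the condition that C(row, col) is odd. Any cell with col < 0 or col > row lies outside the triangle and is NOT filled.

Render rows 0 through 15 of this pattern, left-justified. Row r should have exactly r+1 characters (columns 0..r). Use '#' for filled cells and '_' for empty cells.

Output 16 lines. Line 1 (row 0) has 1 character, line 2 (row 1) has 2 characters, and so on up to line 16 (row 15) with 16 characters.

Answer: #
##
#_#
####
#___#
##__##
#_#_#_#
########
#_______#
##______##
#_#_____#_#
####____####
#___#___#___#
##__##__##__##
#_#_#_#_#_#_#_#
################

Derivation:
r0=0: #
r1=1: ##
r2=10: #_#
r3=11: ####
r4=100: #___#
r5=101: ##__##
r6=110: #_#_#_#
r7=111: ########
r8=1000: #_______#
r9=1001: ##______##
r10=1010: #_#_____#_#
r11=1011: ####____####
r12=1100: #___#___#___#
r13=1101: ##__##__##__##
r14=1110: #_#_#_#_#_#_#_#
r15=1111: ################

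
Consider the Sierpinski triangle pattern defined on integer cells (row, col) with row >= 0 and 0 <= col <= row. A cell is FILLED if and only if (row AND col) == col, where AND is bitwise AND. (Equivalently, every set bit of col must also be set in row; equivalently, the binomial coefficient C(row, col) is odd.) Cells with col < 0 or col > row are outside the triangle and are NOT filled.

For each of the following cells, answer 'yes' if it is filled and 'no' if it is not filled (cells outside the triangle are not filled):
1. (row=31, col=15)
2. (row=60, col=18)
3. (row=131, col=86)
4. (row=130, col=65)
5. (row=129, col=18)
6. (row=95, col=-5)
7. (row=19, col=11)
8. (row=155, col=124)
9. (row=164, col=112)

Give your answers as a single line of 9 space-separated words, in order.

(31,15): row=0b11111, col=0b1111, row AND col = 0b1111 = 15; 15 == 15 -> filled
(60,18): row=0b111100, col=0b10010, row AND col = 0b10000 = 16; 16 != 18 -> empty
(131,86): row=0b10000011, col=0b1010110, row AND col = 0b10 = 2; 2 != 86 -> empty
(130,65): row=0b10000010, col=0b1000001, row AND col = 0b0 = 0; 0 != 65 -> empty
(129,18): row=0b10000001, col=0b10010, row AND col = 0b0 = 0; 0 != 18 -> empty
(95,-5): col outside [0, 95] -> not filled
(19,11): row=0b10011, col=0b1011, row AND col = 0b11 = 3; 3 != 11 -> empty
(155,124): row=0b10011011, col=0b1111100, row AND col = 0b11000 = 24; 24 != 124 -> empty
(164,112): row=0b10100100, col=0b1110000, row AND col = 0b100000 = 32; 32 != 112 -> empty

Answer: yes no no no no no no no no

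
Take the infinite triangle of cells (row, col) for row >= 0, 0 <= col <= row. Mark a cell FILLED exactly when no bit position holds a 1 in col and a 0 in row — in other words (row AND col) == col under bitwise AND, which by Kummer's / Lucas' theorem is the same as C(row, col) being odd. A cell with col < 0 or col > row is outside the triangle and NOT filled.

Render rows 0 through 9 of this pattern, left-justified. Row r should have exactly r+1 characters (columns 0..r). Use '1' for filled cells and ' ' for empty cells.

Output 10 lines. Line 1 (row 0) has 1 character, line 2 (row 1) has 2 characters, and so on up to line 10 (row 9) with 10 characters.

r0=0: 1
r1=1: 11
r2=10: 1 1
r3=11: 1111
r4=100: 1   1
r5=101: 11  11
r6=110: 1 1 1 1
r7=111: 11111111
r8=1000: 1       1
r9=1001: 11      11

Answer: 1
11
1 1
1111
1   1
11  11
1 1 1 1
11111111
1       1
11      11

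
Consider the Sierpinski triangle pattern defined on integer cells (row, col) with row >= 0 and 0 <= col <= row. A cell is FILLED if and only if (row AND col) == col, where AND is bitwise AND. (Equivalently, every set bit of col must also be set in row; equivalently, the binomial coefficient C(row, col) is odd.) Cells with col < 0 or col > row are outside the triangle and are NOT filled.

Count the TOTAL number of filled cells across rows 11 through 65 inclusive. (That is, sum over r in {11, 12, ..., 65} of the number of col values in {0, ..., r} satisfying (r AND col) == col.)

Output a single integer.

r11=1011 pc3: +8 =8
r12=1100 pc2: +4 =12
r13=1101 pc3: +8 =20
r14=1110 pc3: +8 =28
r15=1111 pc4: +16 =44
r16=10000 pc1: +2 =46
r17=10001 pc2: +4 =50
r18=10010 pc2: +4 =54
r19=10011 pc3: +8 =62
r20=10100 pc2: +4 =66
r21=10101 pc3: +8 =74
r22=10110 pc3: +8 =82
r23=10111 pc4: +16 =98
r24=11000 pc2: +4 =102
r25=11001 pc3: +8 =110
r26=11010 pc3: +8 =118
r27=11011 pc4: +16 =134
r28=11100 pc3: +8 =142
r29=11101 pc4: +16 =158
r30=11110 pc4: +16 =174
r31=11111 pc5: +32 =206
r32=100000 pc1: +2 =208
r33=100001 pc2: +4 =212
r34=100010 pc2: +4 =216
r35=100011 pc3: +8 =224
r36=100100 pc2: +4 =228
r37=100101 pc3: +8 =236
r38=100110 pc3: +8 =244
r39=100111 pc4: +16 =260
r40=101000 pc2: +4 =264
r41=101001 pc3: +8 =272
r42=101010 pc3: +8 =280
r43=101011 pc4: +16 =296
r44=101100 pc3: +8 =304
r45=101101 pc4: +16 =320
r46=101110 pc4: +16 =336
r47=101111 pc5: +32 =368
r48=110000 pc2: +4 =372
r49=110001 pc3: +8 =380
r50=110010 pc3: +8 =388
r51=110011 pc4: +16 =404
r52=110100 pc3: +8 =412
r53=110101 pc4: +16 =428
r54=110110 pc4: +16 =444
r55=110111 pc5: +32 =476
r56=111000 pc3: +8 =484
r57=111001 pc4: +16 =500
r58=111010 pc4: +16 =516
r59=111011 pc5: +32 =548
r60=111100 pc4: +16 =564
r61=111101 pc5: +32 =596
r62=111110 pc5: +32 =628
r63=111111 pc6: +64 =692
r64=1000000 pc1: +2 =694
r65=1000001 pc2: +4 =698

Answer: 698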